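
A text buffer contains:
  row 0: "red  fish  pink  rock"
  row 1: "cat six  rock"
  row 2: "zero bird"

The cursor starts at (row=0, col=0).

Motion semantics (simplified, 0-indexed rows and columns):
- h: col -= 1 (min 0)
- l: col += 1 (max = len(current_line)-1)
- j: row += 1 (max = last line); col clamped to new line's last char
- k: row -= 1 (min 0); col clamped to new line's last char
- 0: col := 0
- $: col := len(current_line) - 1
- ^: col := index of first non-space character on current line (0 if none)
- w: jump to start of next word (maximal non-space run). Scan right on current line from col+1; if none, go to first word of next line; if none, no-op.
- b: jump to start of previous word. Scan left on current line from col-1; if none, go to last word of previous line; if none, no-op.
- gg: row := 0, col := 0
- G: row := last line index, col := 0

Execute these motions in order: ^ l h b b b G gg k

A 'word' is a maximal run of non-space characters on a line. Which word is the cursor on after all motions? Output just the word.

After 1 (^): row=0 col=0 char='r'
After 2 (l): row=0 col=1 char='e'
After 3 (h): row=0 col=0 char='r'
After 4 (b): row=0 col=0 char='r'
After 5 (b): row=0 col=0 char='r'
After 6 (b): row=0 col=0 char='r'
After 7 (G): row=2 col=0 char='z'
After 8 (gg): row=0 col=0 char='r'
After 9 (k): row=0 col=0 char='r'

Answer: red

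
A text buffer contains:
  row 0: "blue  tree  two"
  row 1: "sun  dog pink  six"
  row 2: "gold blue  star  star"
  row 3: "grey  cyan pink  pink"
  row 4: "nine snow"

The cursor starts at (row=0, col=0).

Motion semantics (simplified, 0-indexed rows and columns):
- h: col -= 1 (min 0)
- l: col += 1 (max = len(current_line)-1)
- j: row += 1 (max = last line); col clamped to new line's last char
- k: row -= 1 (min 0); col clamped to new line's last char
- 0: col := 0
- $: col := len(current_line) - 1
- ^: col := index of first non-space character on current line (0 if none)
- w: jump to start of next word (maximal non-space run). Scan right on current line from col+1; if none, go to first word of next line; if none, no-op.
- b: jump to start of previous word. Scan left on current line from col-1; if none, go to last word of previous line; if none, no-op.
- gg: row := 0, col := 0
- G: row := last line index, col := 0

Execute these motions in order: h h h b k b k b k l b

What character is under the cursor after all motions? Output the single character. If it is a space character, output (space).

After 1 (h): row=0 col=0 char='b'
After 2 (h): row=0 col=0 char='b'
After 3 (h): row=0 col=0 char='b'
After 4 (b): row=0 col=0 char='b'
After 5 (k): row=0 col=0 char='b'
After 6 (b): row=0 col=0 char='b'
After 7 (k): row=0 col=0 char='b'
After 8 (b): row=0 col=0 char='b'
After 9 (k): row=0 col=0 char='b'
After 10 (l): row=0 col=1 char='l'
After 11 (b): row=0 col=0 char='b'

Answer: b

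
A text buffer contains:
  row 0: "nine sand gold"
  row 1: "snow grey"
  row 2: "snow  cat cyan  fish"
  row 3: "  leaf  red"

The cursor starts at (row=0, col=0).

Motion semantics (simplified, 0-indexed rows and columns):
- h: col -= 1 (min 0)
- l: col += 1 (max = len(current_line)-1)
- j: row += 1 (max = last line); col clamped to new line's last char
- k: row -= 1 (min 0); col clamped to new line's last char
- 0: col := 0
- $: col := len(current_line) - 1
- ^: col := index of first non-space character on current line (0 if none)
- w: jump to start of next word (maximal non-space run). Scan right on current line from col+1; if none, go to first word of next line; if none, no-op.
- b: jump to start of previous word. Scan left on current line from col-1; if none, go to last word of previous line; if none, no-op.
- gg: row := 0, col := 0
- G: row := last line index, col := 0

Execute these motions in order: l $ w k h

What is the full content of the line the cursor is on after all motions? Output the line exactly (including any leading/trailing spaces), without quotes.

After 1 (l): row=0 col=1 char='i'
After 2 ($): row=0 col=13 char='d'
After 3 (w): row=1 col=0 char='s'
After 4 (k): row=0 col=0 char='n'
After 5 (h): row=0 col=0 char='n'

Answer: nine sand gold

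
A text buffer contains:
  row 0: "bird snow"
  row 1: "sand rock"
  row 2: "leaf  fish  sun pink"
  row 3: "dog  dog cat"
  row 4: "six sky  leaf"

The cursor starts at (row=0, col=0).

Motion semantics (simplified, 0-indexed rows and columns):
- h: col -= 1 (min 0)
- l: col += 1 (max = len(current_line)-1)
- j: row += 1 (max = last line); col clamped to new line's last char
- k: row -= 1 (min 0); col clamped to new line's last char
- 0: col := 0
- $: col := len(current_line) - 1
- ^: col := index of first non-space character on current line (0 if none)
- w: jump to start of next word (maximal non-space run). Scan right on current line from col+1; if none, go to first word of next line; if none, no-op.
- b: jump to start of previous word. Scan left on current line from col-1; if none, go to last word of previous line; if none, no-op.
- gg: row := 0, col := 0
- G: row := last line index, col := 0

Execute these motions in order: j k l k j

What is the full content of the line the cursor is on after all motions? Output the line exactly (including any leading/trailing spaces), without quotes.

After 1 (j): row=1 col=0 char='s'
After 2 (k): row=0 col=0 char='b'
After 3 (l): row=0 col=1 char='i'
After 4 (k): row=0 col=1 char='i'
After 5 (j): row=1 col=1 char='a'

Answer: sand rock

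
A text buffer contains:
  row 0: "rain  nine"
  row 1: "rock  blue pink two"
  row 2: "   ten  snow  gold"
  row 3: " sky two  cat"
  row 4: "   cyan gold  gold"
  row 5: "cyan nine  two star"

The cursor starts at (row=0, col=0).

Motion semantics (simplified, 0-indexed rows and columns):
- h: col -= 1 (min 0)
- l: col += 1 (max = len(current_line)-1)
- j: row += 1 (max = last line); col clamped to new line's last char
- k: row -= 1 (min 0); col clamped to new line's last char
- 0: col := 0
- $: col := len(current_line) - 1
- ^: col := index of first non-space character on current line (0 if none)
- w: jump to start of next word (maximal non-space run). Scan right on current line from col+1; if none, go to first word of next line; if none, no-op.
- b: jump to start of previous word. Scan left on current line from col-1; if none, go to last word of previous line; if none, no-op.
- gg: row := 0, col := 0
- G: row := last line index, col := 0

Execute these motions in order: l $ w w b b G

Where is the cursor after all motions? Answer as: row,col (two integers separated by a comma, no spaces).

After 1 (l): row=0 col=1 char='a'
After 2 ($): row=0 col=9 char='e'
After 3 (w): row=1 col=0 char='r'
After 4 (w): row=1 col=6 char='b'
After 5 (b): row=1 col=0 char='r'
After 6 (b): row=0 col=6 char='n'
After 7 (G): row=5 col=0 char='c'

Answer: 5,0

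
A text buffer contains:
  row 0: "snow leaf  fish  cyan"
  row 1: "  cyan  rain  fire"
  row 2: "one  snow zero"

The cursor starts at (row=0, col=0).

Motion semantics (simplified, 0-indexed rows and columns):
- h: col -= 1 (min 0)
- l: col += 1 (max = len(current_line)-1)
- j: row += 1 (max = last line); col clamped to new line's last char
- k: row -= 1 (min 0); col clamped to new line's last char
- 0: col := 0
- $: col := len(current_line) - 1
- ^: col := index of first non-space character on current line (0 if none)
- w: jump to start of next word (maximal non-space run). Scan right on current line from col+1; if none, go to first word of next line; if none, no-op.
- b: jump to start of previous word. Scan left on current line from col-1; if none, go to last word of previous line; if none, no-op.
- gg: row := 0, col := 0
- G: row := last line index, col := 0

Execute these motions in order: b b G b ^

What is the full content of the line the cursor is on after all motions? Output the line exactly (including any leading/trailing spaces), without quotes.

Answer:   cyan  rain  fire

Derivation:
After 1 (b): row=0 col=0 char='s'
After 2 (b): row=0 col=0 char='s'
After 3 (G): row=2 col=0 char='o'
After 4 (b): row=1 col=14 char='f'
After 5 (^): row=1 col=2 char='c'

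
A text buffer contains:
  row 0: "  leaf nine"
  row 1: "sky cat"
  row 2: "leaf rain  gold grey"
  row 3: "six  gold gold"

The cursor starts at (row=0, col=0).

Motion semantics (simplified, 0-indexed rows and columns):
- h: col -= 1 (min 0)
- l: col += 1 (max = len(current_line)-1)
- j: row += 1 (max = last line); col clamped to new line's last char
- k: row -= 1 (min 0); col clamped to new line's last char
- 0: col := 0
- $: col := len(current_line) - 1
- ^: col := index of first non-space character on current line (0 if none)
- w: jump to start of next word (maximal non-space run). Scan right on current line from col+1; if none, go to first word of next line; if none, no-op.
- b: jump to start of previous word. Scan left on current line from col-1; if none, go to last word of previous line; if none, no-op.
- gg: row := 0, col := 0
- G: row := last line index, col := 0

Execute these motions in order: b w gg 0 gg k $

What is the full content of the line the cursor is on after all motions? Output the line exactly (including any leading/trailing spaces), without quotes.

After 1 (b): row=0 col=0 char='_'
After 2 (w): row=0 col=2 char='l'
After 3 (gg): row=0 col=0 char='_'
After 4 (0): row=0 col=0 char='_'
After 5 (gg): row=0 col=0 char='_'
After 6 (k): row=0 col=0 char='_'
After 7 ($): row=0 col=10 char='e'

Answer:   leaf nine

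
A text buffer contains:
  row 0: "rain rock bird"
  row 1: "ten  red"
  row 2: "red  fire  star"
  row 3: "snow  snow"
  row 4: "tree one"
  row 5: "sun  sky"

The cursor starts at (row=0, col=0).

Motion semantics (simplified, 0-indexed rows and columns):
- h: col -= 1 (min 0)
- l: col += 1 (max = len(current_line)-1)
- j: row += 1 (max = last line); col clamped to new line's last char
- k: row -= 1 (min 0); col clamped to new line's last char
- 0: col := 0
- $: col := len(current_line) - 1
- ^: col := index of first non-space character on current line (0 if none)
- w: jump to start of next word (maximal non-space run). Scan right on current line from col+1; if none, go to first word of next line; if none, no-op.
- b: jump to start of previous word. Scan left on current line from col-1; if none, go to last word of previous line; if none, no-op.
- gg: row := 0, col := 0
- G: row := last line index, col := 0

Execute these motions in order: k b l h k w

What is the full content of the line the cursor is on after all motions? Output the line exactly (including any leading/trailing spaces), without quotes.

After 1 (k): row=0 col=0 char='r'
After 2 (b): row=0 col=0 char='r'
After 3 (l): row=0 col=1 char='a'
After 4 (h): row=0 col=0 char='r'
After 5 (k): row=0 col=0 char='r'
After 6 (w): row=0 col=5 char='r'

Answer: rain rock bird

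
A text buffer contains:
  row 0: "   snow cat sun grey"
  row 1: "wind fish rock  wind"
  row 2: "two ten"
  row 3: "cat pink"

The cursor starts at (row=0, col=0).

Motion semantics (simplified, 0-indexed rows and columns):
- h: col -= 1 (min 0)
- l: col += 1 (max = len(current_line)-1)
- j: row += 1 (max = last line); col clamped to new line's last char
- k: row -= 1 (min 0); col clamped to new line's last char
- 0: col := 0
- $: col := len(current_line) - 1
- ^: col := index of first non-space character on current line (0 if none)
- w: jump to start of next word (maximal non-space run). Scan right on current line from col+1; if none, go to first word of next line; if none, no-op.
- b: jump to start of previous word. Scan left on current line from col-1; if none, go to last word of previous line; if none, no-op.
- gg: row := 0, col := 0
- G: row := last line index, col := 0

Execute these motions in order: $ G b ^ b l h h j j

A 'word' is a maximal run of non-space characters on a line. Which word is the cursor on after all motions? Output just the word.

After 1 ($): row=0 col=19 char='y'
After 2 (G): row=3 col=0 char='c'
After 3 (b): row=2 col=4 char='t'
After 4 (^): row=2 col=0 char='t'
After 5 (b): row=1 col=16 char='w'
After 6 (l): row=1 col=17 char='i'
After 7 (h): row=1 col=16 char='w'
After 8 (h): row=1 col=15 char='_'
After 9 (j): row=2 col=6 char='n'
After 10 (j): row=3 col=6 char='n'

Answer: pink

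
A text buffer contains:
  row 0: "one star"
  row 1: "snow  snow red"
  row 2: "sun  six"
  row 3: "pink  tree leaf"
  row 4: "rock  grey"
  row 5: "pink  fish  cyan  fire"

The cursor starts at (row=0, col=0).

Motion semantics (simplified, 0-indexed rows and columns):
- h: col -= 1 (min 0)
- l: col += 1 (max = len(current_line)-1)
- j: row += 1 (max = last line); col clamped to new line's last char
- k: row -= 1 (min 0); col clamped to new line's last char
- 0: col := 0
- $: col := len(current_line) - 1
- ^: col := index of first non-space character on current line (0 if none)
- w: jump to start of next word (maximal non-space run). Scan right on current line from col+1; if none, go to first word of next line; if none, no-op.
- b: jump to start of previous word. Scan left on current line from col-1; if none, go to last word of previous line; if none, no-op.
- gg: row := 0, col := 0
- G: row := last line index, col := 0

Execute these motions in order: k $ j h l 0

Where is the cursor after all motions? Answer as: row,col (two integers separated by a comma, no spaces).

After 1 (k): row=0 col=0 char='o'
After 2 ($): row=0 col=7 char='r'
After 3 (j): row=1 col=7 char='n'
After 4 (h): row=1 col=6 char='s'
After 5 (l): row=1 col=7 char='n'
After 6 (0): row=1 col=0 char='s'

Answer: 1,0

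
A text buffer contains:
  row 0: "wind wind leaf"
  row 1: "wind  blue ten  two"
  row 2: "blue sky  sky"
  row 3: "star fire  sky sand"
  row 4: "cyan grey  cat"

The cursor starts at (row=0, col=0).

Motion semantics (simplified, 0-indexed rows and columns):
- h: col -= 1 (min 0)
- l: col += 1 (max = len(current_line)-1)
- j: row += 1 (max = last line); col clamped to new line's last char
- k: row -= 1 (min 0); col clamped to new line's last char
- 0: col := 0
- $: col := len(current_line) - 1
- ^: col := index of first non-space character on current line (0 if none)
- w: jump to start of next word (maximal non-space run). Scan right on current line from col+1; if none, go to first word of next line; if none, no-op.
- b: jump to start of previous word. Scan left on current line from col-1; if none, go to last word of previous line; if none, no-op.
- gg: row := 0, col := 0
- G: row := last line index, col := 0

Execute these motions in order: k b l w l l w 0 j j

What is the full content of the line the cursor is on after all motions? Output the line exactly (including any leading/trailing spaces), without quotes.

After 1 (k): row=0 col=0 char='w'
After 2 (b): row=0 col=0 char='w'
After 3 (l): row=0 col=1 char='i'
After 4 (w): row=0 col=5 char='w'
After 5 (l): row=0 col=6 char='i'
After 6 (l): row=0 col=7 char='n'
After 7 (w): row=0 col=10 char='l'
After 8 (0): row=0 col=0 char='w'
After 9 (j): row=1 col=0 char='w'
After 10 (j): row=2 col=0 char='b'

Answer: blue sky  sky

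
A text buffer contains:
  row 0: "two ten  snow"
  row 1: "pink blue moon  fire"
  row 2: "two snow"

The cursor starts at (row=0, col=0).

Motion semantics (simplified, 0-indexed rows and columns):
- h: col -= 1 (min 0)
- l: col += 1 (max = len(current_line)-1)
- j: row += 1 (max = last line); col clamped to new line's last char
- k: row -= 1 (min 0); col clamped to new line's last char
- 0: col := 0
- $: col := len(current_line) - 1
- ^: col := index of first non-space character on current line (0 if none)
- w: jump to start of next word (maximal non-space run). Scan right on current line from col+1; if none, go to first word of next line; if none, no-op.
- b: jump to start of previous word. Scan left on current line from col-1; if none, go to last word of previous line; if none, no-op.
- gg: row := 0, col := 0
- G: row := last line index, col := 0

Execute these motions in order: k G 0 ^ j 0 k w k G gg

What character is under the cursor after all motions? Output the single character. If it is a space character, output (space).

After 1 (k): row=0 col=0 char='t'
After 2 (G): row=2 col=0 char='t'
After 3 (0): row=2 col=0 char='t'
After 4 (^): row=2 col=0 char='t'
After 5 (j): row=2 col=0 char='t'
After 6 (0): row=2 col=0 char='t'
After 7 (k): row=1 col=0 char='p'
After 8 (w): row=1 col=5 char='b'
After 9 (k): row=0 col=5 char='e'
After 10 (G): row=2 col=0 char='t'
After 11 (gg): row=0 col=0 char='t'

Answer: t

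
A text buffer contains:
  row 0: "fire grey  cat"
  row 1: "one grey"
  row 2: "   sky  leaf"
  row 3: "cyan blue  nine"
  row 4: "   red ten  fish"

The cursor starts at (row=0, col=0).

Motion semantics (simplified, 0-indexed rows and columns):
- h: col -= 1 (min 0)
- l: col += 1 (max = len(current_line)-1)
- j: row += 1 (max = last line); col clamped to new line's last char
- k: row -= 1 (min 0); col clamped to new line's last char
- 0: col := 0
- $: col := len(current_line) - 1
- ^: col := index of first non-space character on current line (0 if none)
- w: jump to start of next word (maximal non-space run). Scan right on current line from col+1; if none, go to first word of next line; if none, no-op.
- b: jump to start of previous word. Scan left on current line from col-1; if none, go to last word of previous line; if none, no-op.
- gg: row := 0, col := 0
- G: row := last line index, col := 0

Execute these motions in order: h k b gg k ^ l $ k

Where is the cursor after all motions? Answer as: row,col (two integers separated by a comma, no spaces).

After 1 (h): row=0 col=0 char='f'
After 2 (k): row=0 col=0 char='f'
After 3 (b): row=0 col=0 char='f'
After 4 (gg): row=0 col=0 char='f'
After 5 (k): row=0 col=0 char='f'
After 6 (^): row=0 col=0 char='f'
After 7 (l): row=0 col=1 char='i'
After 8 ($): row=0 col=13 char='t'
After 9 (k): row=0 col=13 char='t'

Answer: 0,13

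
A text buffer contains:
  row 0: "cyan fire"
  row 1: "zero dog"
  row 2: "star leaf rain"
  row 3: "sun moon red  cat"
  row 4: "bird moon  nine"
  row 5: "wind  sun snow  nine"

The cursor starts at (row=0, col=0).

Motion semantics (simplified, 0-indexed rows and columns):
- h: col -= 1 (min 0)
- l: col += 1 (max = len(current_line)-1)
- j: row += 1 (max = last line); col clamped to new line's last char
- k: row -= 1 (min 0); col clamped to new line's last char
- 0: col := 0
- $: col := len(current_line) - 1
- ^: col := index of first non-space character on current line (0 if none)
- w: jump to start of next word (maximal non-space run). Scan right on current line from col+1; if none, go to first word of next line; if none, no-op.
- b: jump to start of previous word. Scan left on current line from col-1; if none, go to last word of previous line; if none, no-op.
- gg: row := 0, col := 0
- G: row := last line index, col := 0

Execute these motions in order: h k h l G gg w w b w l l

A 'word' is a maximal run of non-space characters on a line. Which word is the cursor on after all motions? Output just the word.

Answer: zero

Derivation:
After 1 (h): row=0 col=0 char='c'
After 2 (k): row=0 col=0 char='c'
After 3 (h): row=0 col=0 char='c'
After 4 (l): row=0 col=1 char='y'
After 5 (G): row=5 col=0 char='w'
After 6 (gg): row=0 col=0 char='c'
After 7 (w): row=0 col=5 char='f'
After 8 (w): row=1 col=0 char='z'
After 9 (b): row=0 col=5 char='f'
After 10 (w): row=1 col=0 char='z'
After 11 (l): row=1 col=1 char='e'
After 12 (l): row=1 col=2 char='r'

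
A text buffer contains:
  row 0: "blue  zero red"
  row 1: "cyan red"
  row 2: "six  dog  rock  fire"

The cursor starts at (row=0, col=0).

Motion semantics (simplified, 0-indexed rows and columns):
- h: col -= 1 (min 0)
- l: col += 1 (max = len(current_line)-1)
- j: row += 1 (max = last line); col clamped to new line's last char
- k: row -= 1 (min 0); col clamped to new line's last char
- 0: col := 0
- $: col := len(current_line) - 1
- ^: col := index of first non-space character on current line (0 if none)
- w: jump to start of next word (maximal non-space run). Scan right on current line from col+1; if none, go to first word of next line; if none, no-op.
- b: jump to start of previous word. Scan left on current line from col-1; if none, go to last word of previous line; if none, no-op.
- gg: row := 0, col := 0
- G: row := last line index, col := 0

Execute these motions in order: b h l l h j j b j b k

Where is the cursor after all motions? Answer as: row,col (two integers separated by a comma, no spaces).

Answer: 0,5

Derivation:
After 1 (b): row=0 col=0 char='b'
After 2 (h): row=0 col=0 char='b'
After 3 (l): row=0 col=1 char='l'
After 4 (l): row=0 col=2 char='u'
After 5 (h): row=0 col=1 char='l'
After 6 (j): row=1 col=1 char='y'
After 7 (j): row=2 col=1 char='i'
After 8 (b): row=2 col=0 char='s'
After 9 (j): row=2 col=0 char='s'
After 10 (b): row=1 col=5 char='r'
After 11 (k): row=0 col=5 char='_'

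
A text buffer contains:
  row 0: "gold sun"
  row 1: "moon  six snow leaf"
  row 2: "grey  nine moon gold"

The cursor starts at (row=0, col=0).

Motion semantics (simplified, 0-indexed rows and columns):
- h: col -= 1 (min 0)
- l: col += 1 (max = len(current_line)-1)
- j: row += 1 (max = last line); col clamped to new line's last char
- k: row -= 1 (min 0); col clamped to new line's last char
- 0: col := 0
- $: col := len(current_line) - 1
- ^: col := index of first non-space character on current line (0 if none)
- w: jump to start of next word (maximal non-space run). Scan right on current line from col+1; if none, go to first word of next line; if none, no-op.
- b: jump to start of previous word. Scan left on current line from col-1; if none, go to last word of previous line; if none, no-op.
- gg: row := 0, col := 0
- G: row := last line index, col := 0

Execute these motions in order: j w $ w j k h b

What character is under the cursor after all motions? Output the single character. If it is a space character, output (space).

After 1 (j): row=1 col=0 char='m'
After 2 (w): row=1 col=6 char='s'
After 3 ($): row=1 col=18 char='f'
After 4 (w): row=2 col=0 char='g'
After 5 (j): row=2 col=0 char='g'
After 6 (k): row=1 col=0 char='m'
After 7 (h): row=1 col=0 char='m'
After 8 (b): row=0 col=5 char='s'

Answer: s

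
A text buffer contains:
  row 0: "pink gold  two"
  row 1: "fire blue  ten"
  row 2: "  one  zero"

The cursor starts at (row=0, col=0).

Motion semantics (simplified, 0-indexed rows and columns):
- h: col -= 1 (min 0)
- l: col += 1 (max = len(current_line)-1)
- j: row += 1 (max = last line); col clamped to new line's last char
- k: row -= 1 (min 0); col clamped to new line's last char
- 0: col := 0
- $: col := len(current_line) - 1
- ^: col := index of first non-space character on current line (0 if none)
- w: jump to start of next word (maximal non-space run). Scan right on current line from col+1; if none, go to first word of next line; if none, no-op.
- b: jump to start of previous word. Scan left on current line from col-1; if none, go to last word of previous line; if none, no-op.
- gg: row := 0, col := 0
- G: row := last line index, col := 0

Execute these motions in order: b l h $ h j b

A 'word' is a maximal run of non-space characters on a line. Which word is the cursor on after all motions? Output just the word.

After 1 (b): row=0 col=0 char='p'
After 2 (l): row=0 col=1 char='i'
After 3 (h): row=0 col=0 char='p'
After 4 ($): row=0 col=13 char='o'
After 5 (h): row=0 col=12 char='w'
After 6 (j): row=1 col=12 char='e'
After 7 (b): row=1 col=11 char='t'

Answer: ten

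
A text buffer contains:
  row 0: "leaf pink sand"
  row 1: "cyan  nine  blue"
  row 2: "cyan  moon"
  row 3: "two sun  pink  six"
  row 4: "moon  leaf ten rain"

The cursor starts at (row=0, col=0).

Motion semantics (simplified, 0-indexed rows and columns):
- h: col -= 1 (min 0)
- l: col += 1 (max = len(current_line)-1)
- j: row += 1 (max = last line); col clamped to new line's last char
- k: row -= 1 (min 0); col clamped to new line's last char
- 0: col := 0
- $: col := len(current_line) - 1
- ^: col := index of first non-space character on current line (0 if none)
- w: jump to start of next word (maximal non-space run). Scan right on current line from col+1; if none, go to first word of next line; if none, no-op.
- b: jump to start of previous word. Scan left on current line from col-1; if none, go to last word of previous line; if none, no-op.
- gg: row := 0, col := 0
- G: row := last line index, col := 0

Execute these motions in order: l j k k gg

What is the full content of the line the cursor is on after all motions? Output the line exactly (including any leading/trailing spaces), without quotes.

Answer: leaf pink sand

Derivation:
After 1 (l): row=0 col=1 char='e'
After 2 (j): row=1 col=1 char='y'
After 3 (k): row=0 col=1 char='e'
After 4 (k): row=0 col=1 char='e'
After 5 (gg): row=0 col=0 char='l'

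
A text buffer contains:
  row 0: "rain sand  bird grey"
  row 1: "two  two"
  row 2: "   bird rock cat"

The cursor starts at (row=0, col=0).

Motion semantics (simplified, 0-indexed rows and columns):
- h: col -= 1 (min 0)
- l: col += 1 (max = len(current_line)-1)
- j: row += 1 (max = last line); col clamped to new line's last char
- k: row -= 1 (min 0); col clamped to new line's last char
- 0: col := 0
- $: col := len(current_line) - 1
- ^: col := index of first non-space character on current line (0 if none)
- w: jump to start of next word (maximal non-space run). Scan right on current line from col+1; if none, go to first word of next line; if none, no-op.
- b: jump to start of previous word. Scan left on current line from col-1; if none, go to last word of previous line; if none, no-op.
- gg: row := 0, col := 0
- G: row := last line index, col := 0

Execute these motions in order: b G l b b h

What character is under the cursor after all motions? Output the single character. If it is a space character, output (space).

After 1 (b): row=0 col=0 char='r'
After 2 (G): row=2 col=0 char='_'
After 3 (l): row=2 col=1 char='_'
After 4 (b): row=1 col=5 char='t'
After 5 (b): row=1 col=0 char='t'
After 6 (h): row=1 col=0 char='t'

Answer: t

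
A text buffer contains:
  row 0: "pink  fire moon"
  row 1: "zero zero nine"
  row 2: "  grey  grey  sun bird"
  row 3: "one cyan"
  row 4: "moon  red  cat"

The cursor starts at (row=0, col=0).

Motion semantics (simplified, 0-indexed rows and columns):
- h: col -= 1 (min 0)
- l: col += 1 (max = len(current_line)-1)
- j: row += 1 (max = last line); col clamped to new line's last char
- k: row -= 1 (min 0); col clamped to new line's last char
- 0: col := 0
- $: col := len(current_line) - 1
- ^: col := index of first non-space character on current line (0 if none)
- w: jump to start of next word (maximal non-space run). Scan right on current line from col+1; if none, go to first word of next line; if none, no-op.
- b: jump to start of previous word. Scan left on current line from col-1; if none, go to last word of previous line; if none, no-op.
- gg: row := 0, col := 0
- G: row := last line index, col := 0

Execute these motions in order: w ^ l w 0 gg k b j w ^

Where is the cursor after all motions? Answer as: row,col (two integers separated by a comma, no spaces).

After 1 (w): row=0 col=6 char='f'
After 2 (^): row=0 col=0 char='p'
After 3 (l): row=0 col=1 char='i'
After 4 (w): row=0 col=6 char='f'
After 5 (0): row=0 col=0 char='p'
After 6 (gg): row=0 col=0 char='p'
After 7 (k): row=0 col=0 char='p'
After 8 (b): row=0 col=0 char='p'
After 9 (j): row=1 col=0 char='z'
After 10 (w): row=1 col=5 char='z'
After 11 (^): row=1 col=0 char='z'

Answer: 1,0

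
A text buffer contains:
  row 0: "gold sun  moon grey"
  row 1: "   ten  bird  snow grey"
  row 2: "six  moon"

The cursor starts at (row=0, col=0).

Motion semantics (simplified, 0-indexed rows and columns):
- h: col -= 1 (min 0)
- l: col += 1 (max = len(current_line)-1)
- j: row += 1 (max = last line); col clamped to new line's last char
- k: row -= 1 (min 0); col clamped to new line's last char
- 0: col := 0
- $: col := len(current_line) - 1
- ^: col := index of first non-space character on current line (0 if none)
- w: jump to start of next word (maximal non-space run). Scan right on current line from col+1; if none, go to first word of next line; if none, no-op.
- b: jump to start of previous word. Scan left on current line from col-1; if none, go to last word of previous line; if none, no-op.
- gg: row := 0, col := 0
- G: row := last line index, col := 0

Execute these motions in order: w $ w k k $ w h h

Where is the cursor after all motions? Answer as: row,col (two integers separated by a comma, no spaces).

Answer: 1,1

Derivation:
After 1 (w): row=0 col=5 char='s'
After 2 ($): row=0 col=18 char='y'
After 3 (w): row=1 col=3 char='t'
After 4 (k): row=0 col=3 char='d'
After 5 (k): row=0 col=3 char='d'
After 6 ($): row=0 col=18 char='y'
After 7 (w): row=1 col=3 char='t'
After 8 (h): row=1 col=2 char='_'
After 9 (h): row=1 col=1 char='_'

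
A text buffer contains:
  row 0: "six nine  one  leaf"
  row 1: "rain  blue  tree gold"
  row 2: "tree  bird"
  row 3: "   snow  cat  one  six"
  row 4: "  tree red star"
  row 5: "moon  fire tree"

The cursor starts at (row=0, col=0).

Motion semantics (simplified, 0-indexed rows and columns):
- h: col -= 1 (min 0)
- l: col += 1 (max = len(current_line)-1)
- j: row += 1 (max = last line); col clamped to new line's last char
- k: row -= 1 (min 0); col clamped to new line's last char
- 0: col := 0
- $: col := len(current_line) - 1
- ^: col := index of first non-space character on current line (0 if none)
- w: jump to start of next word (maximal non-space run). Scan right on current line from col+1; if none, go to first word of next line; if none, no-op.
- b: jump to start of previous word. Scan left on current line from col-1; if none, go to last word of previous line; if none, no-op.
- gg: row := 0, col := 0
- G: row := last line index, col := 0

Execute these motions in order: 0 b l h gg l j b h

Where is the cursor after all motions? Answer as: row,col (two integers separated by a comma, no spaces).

After 1 (0): row=0 col=0 char='s'
After 2 (b): row=0 col=0 char='s'
After 3 (l): row=0 col=1 char='i'
After 4 (h): row=0 col=0 char='s'
After 5 (gg): row=0 col=0 char='s'
After 6 (l): row=0 col=1 char='i'
After 7 (j): row=1 col=1 char='a'
After 8 (b): row=1 col=0 char='r'
After 9 (h): row=1 col=0 char='r'

Answer: 1,0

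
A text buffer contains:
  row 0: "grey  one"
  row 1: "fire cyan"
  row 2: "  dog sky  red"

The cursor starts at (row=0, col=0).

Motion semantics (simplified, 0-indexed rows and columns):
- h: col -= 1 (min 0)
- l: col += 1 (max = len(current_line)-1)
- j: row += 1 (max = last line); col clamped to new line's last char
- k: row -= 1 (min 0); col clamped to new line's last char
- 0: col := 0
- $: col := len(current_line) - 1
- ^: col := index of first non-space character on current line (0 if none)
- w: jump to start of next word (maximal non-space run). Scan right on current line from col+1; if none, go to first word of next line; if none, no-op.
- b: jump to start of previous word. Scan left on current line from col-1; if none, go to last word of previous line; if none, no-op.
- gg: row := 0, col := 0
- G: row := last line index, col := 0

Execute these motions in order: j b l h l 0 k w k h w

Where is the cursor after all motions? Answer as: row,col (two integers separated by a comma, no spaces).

Answer: 0,6

Derivation:
After 1 (j): row=1 col=0 char='f'
After 2 (b): row=0 col=6 char='o'
After 3 (l): row=0 col=7 char='n'
After 4 (h): row=0 col=6 char='o'
After 5 (l): row=0 col=7 char='n'
After 6 (0): row=0 col=0 char='g'
After 7 (k): row=0 col=0 char='g'
After 8 (w): row=0 col=6 char='o'
After 9 (k): row=0 col=6 char='o'
After 10 (h): row=0 col=5 char='_'
After 11 (w): row=0 col=6 char='o'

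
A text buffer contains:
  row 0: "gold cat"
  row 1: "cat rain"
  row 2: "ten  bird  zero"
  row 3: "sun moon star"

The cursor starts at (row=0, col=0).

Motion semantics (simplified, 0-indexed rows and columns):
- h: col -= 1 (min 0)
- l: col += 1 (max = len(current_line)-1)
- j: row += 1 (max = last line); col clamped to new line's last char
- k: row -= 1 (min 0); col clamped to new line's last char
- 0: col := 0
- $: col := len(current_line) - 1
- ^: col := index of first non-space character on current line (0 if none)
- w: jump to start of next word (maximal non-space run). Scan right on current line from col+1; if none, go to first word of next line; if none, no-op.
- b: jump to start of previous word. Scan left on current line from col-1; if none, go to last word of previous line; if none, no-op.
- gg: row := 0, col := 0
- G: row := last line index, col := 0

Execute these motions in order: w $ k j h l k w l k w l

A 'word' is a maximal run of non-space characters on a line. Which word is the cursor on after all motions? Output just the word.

After 1 (w): row=0 col=5 char='c'
After 2 ($): row=0 col=7 char='t'
After 3 (k): row=0 col=7 char='t'
After 4 (j): row=1 col=7 char='n'
After 5 (h): row=1 col=6 char='i'
After 6 (l): row=1 col=7 char='n'
After 7 (k): row=0 col=7 char='t'
After 8 (w): row=1 col=0 char='c'
After 9 (l): row=1 col=1 char='a'
After 10 (k): row=0 col=1 char='o'
After 11 (w): row=0 col=5 char='c'
After 12 (l): row=0 col=6 char='a'

Answer: cat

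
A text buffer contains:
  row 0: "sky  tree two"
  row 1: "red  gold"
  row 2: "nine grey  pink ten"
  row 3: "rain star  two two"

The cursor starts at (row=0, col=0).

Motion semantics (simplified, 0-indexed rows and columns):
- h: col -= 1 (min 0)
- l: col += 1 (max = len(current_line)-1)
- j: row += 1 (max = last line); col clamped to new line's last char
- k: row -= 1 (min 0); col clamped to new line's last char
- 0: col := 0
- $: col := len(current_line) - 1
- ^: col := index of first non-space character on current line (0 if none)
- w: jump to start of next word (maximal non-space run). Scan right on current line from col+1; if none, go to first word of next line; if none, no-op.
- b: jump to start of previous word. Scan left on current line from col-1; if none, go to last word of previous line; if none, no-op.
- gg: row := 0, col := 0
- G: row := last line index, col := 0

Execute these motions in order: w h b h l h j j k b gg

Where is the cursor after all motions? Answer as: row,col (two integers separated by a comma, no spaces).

After 1 (w): row=0 col=5 char='t'
After 2 (h): row=0 col=4 char='_'
After 3 (b): row=0 col=0 char='s'
After 4 (h): row=0 col=0 char='s'
After 5 (l): row=0 col=1 char='k'
After 6 (h): row=0 col=0 char='s'
After 7 (j): row=1 col=0 char='r'
After 8 (j): row=2 col=0 char='n'
After 9 (k): row=1 col=0 char='r'
After 10 (b): row=0 col=10 char='t'
After 11 (gg): row=0 col=0 char='s'

Answer: 0,0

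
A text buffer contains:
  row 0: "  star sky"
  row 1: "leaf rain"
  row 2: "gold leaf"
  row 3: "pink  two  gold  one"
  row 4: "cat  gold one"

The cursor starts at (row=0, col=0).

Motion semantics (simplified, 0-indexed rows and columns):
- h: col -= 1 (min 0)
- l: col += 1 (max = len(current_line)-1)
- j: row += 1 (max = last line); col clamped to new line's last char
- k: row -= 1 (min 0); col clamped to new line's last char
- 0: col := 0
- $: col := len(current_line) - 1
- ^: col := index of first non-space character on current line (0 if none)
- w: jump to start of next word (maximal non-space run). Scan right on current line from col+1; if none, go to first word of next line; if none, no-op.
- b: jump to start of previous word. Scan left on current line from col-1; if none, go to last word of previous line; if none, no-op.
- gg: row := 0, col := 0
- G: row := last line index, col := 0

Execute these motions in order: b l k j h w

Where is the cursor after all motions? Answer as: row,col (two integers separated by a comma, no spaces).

After 1 (b): row=0 col=0 char='_'
After 2 (l): row=0 col=1 char='_'
After 3 (k): row=0 col=1 char='_'
After 4 (j): row=1 col=1 char='e'
After 5 (h): row=1 col=0 char='l'
After 6 (w): row=1 col=5 char='r'

Answer: 1,5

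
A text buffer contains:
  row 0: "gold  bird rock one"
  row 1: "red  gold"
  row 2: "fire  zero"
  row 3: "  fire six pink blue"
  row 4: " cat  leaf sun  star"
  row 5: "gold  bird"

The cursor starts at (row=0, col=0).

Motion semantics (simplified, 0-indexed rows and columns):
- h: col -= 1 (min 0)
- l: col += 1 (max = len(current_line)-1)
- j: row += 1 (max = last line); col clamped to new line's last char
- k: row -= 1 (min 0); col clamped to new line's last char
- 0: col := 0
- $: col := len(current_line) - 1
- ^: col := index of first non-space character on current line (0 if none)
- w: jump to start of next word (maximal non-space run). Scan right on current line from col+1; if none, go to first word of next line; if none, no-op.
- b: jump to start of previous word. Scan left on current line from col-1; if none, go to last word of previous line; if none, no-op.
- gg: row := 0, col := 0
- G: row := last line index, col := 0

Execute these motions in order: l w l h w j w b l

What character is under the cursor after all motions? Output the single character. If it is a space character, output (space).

Answer: o

Derivation:
After 1 (l): row=0 col=1 char='o'
After 2 (w): row=0 col=6 char='b'
After 3 (l): row=0 col=7 char='i'
After 4 (h): row=0 col=6 char='b'
After 5 (w): row=0 col=11 char='r'
After 6 (j): row=1 col=8 char='d'
After 7 (w): row=2 col=0 char='f'
After 8 (b): row=1 col=5 char='g'
After 9 (l): row=1 col=6 char='o'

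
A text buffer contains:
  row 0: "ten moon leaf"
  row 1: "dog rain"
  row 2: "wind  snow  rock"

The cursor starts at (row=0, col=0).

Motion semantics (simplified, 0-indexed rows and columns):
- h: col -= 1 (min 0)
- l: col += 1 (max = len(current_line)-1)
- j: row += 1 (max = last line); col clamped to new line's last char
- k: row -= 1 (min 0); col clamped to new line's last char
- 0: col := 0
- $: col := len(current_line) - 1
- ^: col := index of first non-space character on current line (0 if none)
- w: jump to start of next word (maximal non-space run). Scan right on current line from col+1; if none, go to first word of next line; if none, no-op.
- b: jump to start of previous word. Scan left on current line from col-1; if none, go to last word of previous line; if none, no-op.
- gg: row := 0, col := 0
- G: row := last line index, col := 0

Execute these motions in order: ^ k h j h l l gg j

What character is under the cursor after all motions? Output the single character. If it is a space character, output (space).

After 1 (^): row=0 col=0 char='t'
After 2 (k): row=0 col=0 char='t'
After 3 (h): row=0 col=0 char='t'
After 4 (j): row=1 col=0 char='d'
After 5 (h): row=1 col=0 char='d'
After 6 (l): row=1 col=1 char='o'
After 7 (l): row=1 col=2 char='g'
After 8 (gg): row=0 col=0 char='t'
After 9 (j): row=1 col=0 char='d'

Answer: d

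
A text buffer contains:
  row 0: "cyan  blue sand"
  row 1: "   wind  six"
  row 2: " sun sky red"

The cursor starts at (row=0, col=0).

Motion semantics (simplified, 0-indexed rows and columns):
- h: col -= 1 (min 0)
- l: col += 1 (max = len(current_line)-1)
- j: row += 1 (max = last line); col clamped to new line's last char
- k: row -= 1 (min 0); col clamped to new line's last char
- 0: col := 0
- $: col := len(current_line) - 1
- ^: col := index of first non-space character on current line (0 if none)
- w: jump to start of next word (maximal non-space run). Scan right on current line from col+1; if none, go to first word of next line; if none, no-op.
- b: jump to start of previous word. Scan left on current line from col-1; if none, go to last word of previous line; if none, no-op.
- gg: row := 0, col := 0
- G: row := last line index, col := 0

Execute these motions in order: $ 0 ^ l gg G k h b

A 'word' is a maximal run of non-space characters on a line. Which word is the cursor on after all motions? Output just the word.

Answer: sand

Derivation:
After 1 ($): row=0 col=14 char='d'
After 2 (0): row=0 col=0 char='c'
After 3 (^): row=0 col=0 char='c'
After 4 (l): row=0 col=1 char='y'
After 5 (gg): row=0 col=0 char='c'
After 6 (G): row=2 col=0 char='_'
After 7 (k): row=1 col=0 char='_'
After 8 (h): row=1 col=0 char='_'
After 9 (b): row=0 col=11 char='s'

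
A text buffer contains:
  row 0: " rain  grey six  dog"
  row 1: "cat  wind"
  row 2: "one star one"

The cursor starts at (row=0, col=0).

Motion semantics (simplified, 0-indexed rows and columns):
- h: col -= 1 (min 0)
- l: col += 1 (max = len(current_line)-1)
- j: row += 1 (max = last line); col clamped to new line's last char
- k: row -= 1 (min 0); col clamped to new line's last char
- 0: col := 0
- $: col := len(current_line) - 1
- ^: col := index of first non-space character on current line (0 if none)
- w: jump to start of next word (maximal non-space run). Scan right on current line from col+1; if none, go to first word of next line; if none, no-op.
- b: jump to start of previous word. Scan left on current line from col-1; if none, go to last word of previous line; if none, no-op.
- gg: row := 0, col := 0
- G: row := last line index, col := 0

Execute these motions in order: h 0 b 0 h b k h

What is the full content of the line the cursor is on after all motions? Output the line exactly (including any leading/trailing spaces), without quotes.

Answer:  rain  grey six  dog

Derivation:
After 1 (h): row=0 col=0 char='_'
After 2 (0): row=0 col=0 char='_'
After 3 (b): row=0 col=0 char='_'
After 4 (0): row=0 col=0 char='_'
After 5 (h): row=0 col=0 char='_'
After 6 (b): row=0 col=0 char='_'
After 7 (k): row=0 col=0 char='_'
After 8 (h): row=0 col=0 char='_'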